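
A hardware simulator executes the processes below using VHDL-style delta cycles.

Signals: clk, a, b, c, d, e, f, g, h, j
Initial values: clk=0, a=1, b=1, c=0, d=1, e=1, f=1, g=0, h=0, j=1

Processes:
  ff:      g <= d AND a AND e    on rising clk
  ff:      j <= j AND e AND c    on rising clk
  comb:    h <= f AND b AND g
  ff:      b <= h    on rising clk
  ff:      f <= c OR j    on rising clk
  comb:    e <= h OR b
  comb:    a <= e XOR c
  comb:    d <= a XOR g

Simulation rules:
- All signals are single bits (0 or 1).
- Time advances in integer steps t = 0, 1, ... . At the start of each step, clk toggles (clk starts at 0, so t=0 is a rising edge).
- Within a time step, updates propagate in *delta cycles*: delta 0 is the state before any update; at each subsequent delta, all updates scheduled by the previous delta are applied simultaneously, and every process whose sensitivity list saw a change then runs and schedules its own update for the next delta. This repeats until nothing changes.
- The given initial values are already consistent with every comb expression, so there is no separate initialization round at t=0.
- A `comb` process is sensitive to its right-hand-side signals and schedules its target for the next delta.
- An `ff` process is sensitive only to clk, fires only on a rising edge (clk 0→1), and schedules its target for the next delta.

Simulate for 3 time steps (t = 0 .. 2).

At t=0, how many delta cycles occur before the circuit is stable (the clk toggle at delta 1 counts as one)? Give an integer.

t0.Δ0 g=0 e=1 h=0 a=1 j=1 d=1 b=1 clk=0 f=1 c=0
t0.Δ1 g=0 e=1 h=0 a=1 j=1 d=1 b=1 clk=1 f=1 c=0
t0.Δ2 g=1 e=1 h=0 a=1 j=0 d=1 b=0 clk=1 f=1 c=0
t0.Δ3 g=1 e=0 h=0 a=1 j=0 d=0 b=0 clk=1 f=1 c=0
t0.Δ4 g=1 e=0 h=0 a=0 j=0 d=0 b=0 clk=1 f=1 c=0
t0.Δ5 g=1 e=0 h=0 a=0 j=0 d=1 b=0 clk=1 f=1 c=0
t1.Δ0 g=1 e=0 h=0 a=0 j=0 d=1 b=0 clk=1 f=1 c=0
t1.Δ1 g=1 e=0 h=0 a=0 j=0 d=1 b=0 clk=0 f=1 c=0
t2.Δ0 g=1 e=0 h=0 a=0 j=0 d=1 b=0 clk=0 f=1 c=0
t2.Δ1 g=1 e=0 h=0 a=0 j=0 d=1 b=0 clk=1 f=1 c=0
t2.Δ2 g=0 e=0 h=0 a=0 j=0 d=1 b=0 clk=1 f=0 c=0
t2.Δ3 g=0 e=0 h=0 a=0 j=0 d=0 b=0 clk=1 f=0 c=0

5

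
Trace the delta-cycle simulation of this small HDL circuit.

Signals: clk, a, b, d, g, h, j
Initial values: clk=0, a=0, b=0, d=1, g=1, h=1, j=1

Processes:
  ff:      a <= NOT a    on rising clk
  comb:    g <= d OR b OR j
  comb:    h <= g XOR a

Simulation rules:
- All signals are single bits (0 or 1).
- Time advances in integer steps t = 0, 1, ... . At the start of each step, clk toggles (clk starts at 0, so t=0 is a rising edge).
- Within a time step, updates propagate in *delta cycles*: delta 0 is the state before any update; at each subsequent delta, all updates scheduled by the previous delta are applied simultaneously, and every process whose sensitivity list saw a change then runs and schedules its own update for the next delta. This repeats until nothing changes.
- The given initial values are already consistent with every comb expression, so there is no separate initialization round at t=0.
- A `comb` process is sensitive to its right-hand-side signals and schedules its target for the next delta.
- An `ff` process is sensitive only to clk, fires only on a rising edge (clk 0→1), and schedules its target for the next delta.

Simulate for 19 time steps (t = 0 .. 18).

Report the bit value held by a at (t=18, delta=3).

0

t=0 Δ0: clk=0 b=0 j=1 d=1 g=1 h=1 a=0
  Δ1: clk:0→1
  Δ2: a:0→1
  Δ3: h:1→0
  (3Δ to stable)
t=1 Δ0: clk=1 b=0 j=1 d=1 g=1 h=0 a=1
  Δ1: clk:1→0
  (1Δ to stable)
t=2 Δ0: clk=0 b=0 j=1 d=1 g=1 h=0 a=1
  Δ1: clk:0→1
  Δ2: a:1→0
  Δ3: h:0→1
  (3Δ to stable)
t=3 Δ0: clk=1 b=0 j=1 d=1 g=1 h=1 a=0
  Δ1: clk:1→0
  (1Δ to stable)
t=4 Δ0: clk=0 b=0 j=1 d=1 g=1 h=1 a=0
  Δ1: clk:0→1
  Δ2: a:0→1
  Δ3: h:1→0
  (3Δ to stable)
t=5 Δ0: clk=1 b=0 j=1 d=1 g=1 h=0 a=1
  Δ1: clk:1→0
  (1Δ to stable)
t=6 Δ0: clk=0 b=0 j=1 d=1 g=1 h=0 a=1
  Δ1: clk:0→1
  Δ2: a:1→0
  Δ3: h:0→1
  (3Δ to stable)
t=7 Δ0: clk=1 b=0 j=1 d=1 g=1 h=1 a=0
  Δ1: clk:1→0
  (1Δ to stable)
t=8 Δ0: clk=0 b=0 j=1 d=1 g=1 h=1 a=0
  Δ1: clk:0→1
  Δ2: a:0→1
  Δ3: h:1→0
  (3Δ to stable)
t=9 Δ0: clk=1 b=0 j=1 d=1 g=1 h=0 a=1
  Δ1: clk:1→0
  (1Δ to stable)
t=10 Δ0: clk=0 b=0 j=1 d=1 g=1 h=0 a=1
  Δ1: clk:0→1
  Δ2: a:1→0
  Δ3: h:0→1
  (3Δ to stable)
t=11 Δ0: clk=1 b=0 j=1 d=1 g=1 h=1 a=0
  Δ1: clk:1→0
  (1Δ to stable)
t=12 Δ0: clk=0 b=0 j=1 d=1 g=1 h=1 a=0
  Δ1: clk:0→1
  Δ2: a:0→1
  Δ3: h:1→0
  (3Δ to stable)
t=13 Δ0: clk=1 b=0 j=1 d=1 g=1 h=0 a=1
  Δ1: clk:1→0
  (1Δ to stable)
t=14 Δ0: clk=0 b=0 j=1 d=1 g=1 h=0 a=1
  Δ1: clk:0→1
  Δ2: a:1→0
  Δ3: h:0→1
  (3Δ to stable)
t=15 Δ0: clk=1 b=0 j=1 d=1 g=1 h=1 a=0
  Δ1: clk:1→0
  (1Δ to stable)
t=16 Δ0: clk=0 b=0 j=1 d=1 g=1 h=1 a=0
  Δ1: clk:0→1
  Δ2: a:0→1
  Δ3: h:1→0
  (3Δ to stable)
t=17 Δ0: clk=1 b=0 j=1 d=1 g=1 h=0 a=1
  Δ1: clk:1→0
  (1Δ to stable)
t=18 Δ0: clk=0 b=0 j=1 d=1 g=1 h=0 a=1
  Δ1: clk:0→1
  Δ2: a:1→0
  Δ3: h:0→1
  (3Δ to stable)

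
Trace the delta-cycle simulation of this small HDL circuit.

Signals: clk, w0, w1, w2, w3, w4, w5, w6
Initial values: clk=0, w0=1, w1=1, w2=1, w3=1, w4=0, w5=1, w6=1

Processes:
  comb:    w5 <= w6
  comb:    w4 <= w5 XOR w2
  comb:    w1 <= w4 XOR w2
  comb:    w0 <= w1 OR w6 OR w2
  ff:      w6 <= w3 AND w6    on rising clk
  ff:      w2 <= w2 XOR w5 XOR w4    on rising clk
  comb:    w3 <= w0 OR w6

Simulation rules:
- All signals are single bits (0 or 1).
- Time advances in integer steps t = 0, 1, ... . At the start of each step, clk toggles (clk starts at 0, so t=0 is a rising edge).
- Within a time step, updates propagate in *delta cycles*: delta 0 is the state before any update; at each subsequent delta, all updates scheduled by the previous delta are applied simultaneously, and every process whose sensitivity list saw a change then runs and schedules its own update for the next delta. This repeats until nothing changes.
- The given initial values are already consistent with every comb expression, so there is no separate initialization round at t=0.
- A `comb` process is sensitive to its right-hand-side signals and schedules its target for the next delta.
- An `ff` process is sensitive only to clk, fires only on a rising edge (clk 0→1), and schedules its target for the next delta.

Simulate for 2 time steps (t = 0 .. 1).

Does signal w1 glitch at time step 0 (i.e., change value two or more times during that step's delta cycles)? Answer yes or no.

[bits: w6,clk,w0,w2,w5,w1,w4,w3]
t=0: Δ0=10111101 Δ1=11111101 Δ2=11101101 Δ3=11101011 Δ4=11101111 | 4Δ
t=1: Δ0=11101111 Δ1=10101111 | 1Δ

yes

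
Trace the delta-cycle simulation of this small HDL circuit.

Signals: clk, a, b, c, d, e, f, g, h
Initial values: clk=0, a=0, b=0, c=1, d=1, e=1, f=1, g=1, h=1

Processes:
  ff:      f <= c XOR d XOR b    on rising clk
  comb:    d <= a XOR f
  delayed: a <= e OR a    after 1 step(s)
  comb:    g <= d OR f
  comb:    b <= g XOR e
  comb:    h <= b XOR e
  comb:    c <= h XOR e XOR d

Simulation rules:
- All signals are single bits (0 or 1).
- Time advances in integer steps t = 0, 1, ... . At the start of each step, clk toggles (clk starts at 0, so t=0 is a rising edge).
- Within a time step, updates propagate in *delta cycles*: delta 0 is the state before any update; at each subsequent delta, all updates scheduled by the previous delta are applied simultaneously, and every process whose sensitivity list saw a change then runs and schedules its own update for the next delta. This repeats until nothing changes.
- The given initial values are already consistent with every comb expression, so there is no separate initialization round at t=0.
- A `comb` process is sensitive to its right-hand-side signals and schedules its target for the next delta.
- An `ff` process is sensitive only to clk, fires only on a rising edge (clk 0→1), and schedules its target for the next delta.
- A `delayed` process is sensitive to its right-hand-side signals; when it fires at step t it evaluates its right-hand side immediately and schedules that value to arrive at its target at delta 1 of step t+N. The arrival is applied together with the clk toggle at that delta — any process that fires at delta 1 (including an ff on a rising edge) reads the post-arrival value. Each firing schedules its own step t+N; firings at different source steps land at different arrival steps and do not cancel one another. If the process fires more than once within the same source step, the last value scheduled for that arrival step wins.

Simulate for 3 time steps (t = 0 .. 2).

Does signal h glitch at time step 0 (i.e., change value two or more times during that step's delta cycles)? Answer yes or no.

[bits: d,f,clk,h,a,b,c,g,e]
t=0: Δ0=110100111 Δ1=111100111 Δ2=101100111 Δ3=001100111 Δ4=001100001 Δ5=001101001 Δ6=001001001 Δ7=001001101 | 7Δ
t=1: Δ0=001001101 Δ1=000001101 | 1Δ
t=2: Δ0=000001101 Δ1=001001101 | 1Δ

no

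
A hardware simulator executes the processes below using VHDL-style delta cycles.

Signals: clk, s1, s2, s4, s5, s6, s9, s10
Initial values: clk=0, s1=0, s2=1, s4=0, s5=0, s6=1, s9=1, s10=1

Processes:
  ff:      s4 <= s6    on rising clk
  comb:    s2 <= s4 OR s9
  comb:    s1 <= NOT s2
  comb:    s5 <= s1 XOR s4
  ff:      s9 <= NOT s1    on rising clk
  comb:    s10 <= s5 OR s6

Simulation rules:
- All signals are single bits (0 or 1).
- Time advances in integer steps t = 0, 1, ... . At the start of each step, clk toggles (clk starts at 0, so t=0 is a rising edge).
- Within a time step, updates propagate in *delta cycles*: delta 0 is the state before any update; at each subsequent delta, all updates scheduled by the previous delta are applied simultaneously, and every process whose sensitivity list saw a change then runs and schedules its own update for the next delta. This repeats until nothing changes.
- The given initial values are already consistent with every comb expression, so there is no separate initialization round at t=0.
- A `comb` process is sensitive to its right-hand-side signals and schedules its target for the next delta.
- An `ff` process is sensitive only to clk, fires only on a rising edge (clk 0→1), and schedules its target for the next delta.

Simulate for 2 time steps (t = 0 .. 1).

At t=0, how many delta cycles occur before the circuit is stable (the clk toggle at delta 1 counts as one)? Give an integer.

3

t=0 Δ0: clk=0 s5=0 s4=0 s9=1 s6=1 s1=0 s10=1 s2=1
  Δ1: clk:0→1
  Δ2: s4:0→1
  Δ3: s5:0→1
  (3Δ to stable)
t=1 Δ0: clk=1 s5=1 s4=1 s9=1 s6=1 s1=0 s10=1 s2=1
  Δ1: clk:1→0
  (1Δ to stable)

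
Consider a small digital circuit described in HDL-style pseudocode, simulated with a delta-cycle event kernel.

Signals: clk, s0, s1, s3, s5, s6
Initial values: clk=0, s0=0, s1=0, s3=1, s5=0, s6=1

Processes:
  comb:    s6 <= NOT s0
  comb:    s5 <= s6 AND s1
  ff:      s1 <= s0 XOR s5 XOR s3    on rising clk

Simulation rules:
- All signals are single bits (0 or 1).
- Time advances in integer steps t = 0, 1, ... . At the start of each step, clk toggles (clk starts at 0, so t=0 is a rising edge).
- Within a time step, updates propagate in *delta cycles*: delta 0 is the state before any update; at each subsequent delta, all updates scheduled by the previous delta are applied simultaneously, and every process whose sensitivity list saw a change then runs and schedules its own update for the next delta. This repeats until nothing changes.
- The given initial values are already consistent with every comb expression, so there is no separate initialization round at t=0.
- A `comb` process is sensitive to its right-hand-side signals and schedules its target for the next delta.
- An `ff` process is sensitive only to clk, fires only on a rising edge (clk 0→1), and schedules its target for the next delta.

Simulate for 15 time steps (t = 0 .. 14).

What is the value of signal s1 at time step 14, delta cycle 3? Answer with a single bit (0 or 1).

t=0 Δ0: s0=0 clk=0 s5=0 s6=1 s1=0 s3=1
  Δ1: clk:0→1
  Δ2: s1:0→1
  Δ3: s5:0→1
  (3Δ to stable)
t=1 Δ0: s0=0 clk=1 s5=1 s6=1 s1=1 s3=1
  Δ1: clk:1→0
  (1Δ to stable)
t=2 Δ0: s0=0 clk=0 s5=1 s6=1 s1=1 s3=1
  Δ1: clk:0→1
  Δ2: s1:1→0
  Δ3: s5:1→0
  (3Δ to stable)
t=3 Δ0: s0=0 clk=1 s5=0 s6=1 s1=0 s3=1
  Δ1: clk:1→0
  (1Δ to stable)
t=4 Δ0: s0=0 clk=0 s5=0 s6=1 s1=0 s3=1
  Δ1: clk:0→1
  Δ2: s1:0→1
  Δ3: s5:0→1
  (3Δ to stable)
t=5 Δ0: s0=0 clk=1 s5=1 s6=1 s1=1 s3=1
  Δ1: clk:1→0
  (1Δ to stable)
t=6 Δ0: s0=0 clk=0 s5=1 s6=1 s1=1 s3=1
  Δ1: clk:0→1
  Δ2: s1:1→0
  Δ3: s5:1→0
  (3Δ to stable)
t=7 Δ0: s0=0 clk=1 s5=0 s6=1 s1=0 s3=1
  Δ1: clk:1→0
  (1Δ to stable)
t=8 Δ0: s0=0 clk=0 s5=0 s6=1 s1=0 s3=1
  Δ1: clk:0→1
  Δ2: s1:0→1
  Δ3: s5:0→1
  (3Δ to stable)
t=9 Δ0: s0=0 clk=1 s5=1 s6=1 s1=1 s3=1
  Δ1: clk:1→0
  (1Δ to stable)
t=10 Δ0: s0=0 clk=0 s5=1 s6=1 s1=1 s3=1
  Δ1: clk:0→1
  Δ2: s1:1→0
  Δ3: s5:1→0
  (3Δ to stable)
t=11 Δ0: s0=0 clk=1 s5=0 s6=1 s1=0 s3=1
  Δ1: clk:1→0
  (1Δ to stable)
t=12 Δ0: s0=0 clk=0 s5=0 s6=1 s1=0 s3=1
  Δ1: clk:0→1
  Δ2: s1:0→1
  Δ3: s5:0→1
  (3Δ to stable)
t=13 Δ0: s0=0 clk=1 s5=1 s6=1 s1=1 s3=1
  Δ1: clk:1→0
  (1Δ to stable)
t=14 Δ0: s0=0 clk=0 s5=1 s6=1 s1=1 s3=1
  Δ1: clk:0→1
  Δ2: s1:1→0
  Δ3: s5:1→0
  (3Δ to stable)

0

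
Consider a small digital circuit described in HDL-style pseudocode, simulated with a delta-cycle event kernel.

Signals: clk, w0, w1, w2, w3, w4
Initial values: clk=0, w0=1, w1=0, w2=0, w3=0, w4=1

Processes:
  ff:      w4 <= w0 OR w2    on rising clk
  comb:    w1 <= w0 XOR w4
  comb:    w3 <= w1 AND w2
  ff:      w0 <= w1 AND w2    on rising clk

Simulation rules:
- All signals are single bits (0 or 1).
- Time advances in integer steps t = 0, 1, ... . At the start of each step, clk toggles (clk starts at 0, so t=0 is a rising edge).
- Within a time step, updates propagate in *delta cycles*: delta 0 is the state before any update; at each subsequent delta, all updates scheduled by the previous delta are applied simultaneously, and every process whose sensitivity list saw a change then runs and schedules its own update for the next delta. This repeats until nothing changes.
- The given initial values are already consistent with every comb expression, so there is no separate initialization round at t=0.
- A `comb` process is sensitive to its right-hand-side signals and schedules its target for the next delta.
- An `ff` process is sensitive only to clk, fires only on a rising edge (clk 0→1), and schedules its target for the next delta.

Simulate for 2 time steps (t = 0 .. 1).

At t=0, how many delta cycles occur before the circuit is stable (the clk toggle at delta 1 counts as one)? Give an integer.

3

t=0 Δ0: clk=0 w1=0 w0=1 w4=1 w2=0 w3=0
  Δ1: clk:0→1
  Δ2: w0:1→0
  Δ3: w1:0→1
  (3Δ to stable)
t=1 Δ0: clk=1 w1=1 w0=0 w4=1 w2=0 w3=0
  Δ1: clk:1→0
  (1Δ to stable)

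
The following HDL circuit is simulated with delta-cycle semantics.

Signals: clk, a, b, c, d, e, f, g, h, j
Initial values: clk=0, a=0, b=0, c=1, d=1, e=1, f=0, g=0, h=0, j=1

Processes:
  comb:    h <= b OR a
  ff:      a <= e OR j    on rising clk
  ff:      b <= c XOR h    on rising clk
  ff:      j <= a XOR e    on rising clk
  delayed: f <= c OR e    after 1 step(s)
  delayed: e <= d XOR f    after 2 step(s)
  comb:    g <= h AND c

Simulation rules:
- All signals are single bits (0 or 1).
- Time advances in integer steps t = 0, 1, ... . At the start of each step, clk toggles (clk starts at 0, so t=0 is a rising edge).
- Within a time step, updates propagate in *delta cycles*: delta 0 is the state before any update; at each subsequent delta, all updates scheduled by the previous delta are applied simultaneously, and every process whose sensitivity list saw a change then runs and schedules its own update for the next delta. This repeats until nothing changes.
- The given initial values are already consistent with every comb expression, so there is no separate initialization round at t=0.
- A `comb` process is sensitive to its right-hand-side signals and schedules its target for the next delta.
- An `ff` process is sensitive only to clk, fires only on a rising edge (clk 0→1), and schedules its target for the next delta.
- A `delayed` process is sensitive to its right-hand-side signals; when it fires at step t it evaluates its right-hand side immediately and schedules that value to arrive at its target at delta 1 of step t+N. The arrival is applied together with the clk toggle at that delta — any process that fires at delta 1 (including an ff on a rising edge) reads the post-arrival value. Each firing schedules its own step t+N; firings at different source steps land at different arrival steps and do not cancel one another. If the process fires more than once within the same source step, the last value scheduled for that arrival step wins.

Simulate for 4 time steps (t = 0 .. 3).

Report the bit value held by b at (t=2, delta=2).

0

[bits: g,b,a,c,d,f,h,clk,j,e]
t=0: Δ0=0001100011 Δ1=0001100111 Δ2=0111100111 Δ3=0111101111 Δ4=1111101111 | 4Δ
t=1: Δ0=1111101111 Δ1=1111101011 | 1Δ
t=2: Δ0=1111101011 Δ1=1111101111 Δ2=1011101101 | 2Δ
t=3: Δ0=1011101101 Δ1=1011101001 | 1Δ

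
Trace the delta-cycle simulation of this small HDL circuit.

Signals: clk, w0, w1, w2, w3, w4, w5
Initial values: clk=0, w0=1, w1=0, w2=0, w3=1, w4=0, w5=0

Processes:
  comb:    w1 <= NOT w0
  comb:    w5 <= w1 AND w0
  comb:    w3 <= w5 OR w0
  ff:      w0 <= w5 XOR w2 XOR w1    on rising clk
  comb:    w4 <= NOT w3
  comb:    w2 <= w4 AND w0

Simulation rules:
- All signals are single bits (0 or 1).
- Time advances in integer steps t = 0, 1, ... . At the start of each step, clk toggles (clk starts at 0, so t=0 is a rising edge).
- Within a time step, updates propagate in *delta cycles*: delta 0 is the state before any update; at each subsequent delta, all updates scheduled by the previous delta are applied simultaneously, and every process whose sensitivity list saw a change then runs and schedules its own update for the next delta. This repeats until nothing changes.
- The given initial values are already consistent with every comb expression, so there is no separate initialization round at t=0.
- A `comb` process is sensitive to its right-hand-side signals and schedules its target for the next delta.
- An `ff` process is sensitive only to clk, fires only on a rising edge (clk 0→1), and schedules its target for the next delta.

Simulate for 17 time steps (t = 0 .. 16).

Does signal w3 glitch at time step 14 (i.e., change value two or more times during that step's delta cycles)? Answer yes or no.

no

t=0 Δ0: w1=0 w5=0 w0=1 w3=1 w4=0 w2=0 clk=0
  Δ1: clk:0→1
  Δ2: w0:1→0
  Δ3: w1:0→1, w3:1→0
  Δ4: w4:0→1
  (4Δ to stable)
t=1 Δ0: w1=1 w5=0 w0=0 w3=0 w4=1 w2=0 clk=1
  Δ1: clk:1→0
  (1Δ to stable)
t=2 Δ0: w1=1 w5=0 w0=0 w3=0 w4=1 w2=0 clk=0
  Δ1: clk:0→1
  Δ2: w0:0→1
  Δ3: w1:1→0, w5:0→1, w3:0→1, w2:0→1
  Δ4: w5:1→0, w4:1→0
  Δ5: w2:1→0
  (5Δ to stable)
t=3 Δ0: w1=0 w5=0 w0=1 w3=1 w4=0 w2=0 clk=1
  Δ1: clk:1→0
  (1Δ to stable)
t=4 Δ0: w1=0 w5=0 w0=1 w3=1 w4=0 w2=0 clk=0
  Δ1: clk:0→1
  Δ2: w0:1→0
  Δ3: w1:0→1, w3:1→0
  Δ4: w4:0→1
  (4Δ to stable)
t=5 Δ0: w1=1 w5=0 w0=0 w3=0 w4=1 w2=0 clk=1
  Δ1: clk:1→0
  (1Δ to stable)
t=6 Δ0: w1=1 w5=0 w0=0 w3=0 w4=1 w2=0 clk=0
  Δ1: clk:0→1
  Δ2: w0:0→1
  Δ3: w1:1→0, w5:0→1, w3:0→1, w2:0→1
  Δ4: w5:1→0, w4:1→0
  Δ5: w2:1→0
  (5Δ to stable)
t=7 Δ0: w1=0 w5=0 w0=1 w3=1 w4=0 w2=0 clk=1
  Δ1: clk:1→0
  (1Δ to stable)
t=8 Δ0: w1=0 w5=0 w0=1 w3=1 w4=0 w2=0 clk=0
  Δ1: clk:0→1
  Δ2: w0:1→0
  Δ3: w1:0→1, w3:1→0
  Δ4: w4:0→1
  (4Δ to stable)
t=9 Δ0: w1=1 w5=0 w0=0 w3=0 w4=1 w2=0 clk=1
  Δ1: clk:1→0
  (1Δ to stable)
t=10 Δ0: w1=1 w5=0 w0=0 w3=0 w4=1 w2=0 clk=0
  Δ1: clk:0→1
  Δ2: w0:0→1
  Δ3: w1:1→0, w5:0→1, w3:0→1, w2:0→1
  Δ4: w5:1→0, w4:1→0
  Δ5: w2:1→0
  (5Δ to stable)
t=11 Δ0: w1=0 w5=0 w0=1 w3=1 w4=0 w2=0 clk=1
  Δ1: clk:1→0
  (1Δ to stable)
t=12 Δ0: w1=0 w5=0 w0=1 w3=1 w4=0 w2=0 clk=0
  Δ1: clk:0→1
  Δ2: w0:1→0
  Δ3: w1:0→1, w3:1→0
  Δ4: w4:0→1
  (4Δ to stable)
t=13 Δ0: w1=1 w5=0 w0=0 w3=0 w4=1 w2=0 clk=1
  Δ1: clk:1→0
  (1Δ to stable)
t=14 Δ0: w1=1 w5=0 w0=0 w3=0 w4=1 w2=0 clk=0
  Δ1: clk:0→1
  Δ2: w0:0→1
  Δ3: w1:1→0, w5:0→1, w3:0→1, w2:0→1
  Δ4: w5:1→0, w4:1→0
  Δ5: w2:1→0
  (5Δ to stable)
t=15 Δ0: w1=0 w5=0 w0=1 w3=1 w4=0 w2=0 clk=1
  Δ1: clk:1→0
  (1Δ to stable)
t=16 Δ0: w1=0 w5=0 w0=1 w3=1 w4=0 w2=0 clk=0
  Δ1: clk:0→1
  Δ2: w0:1→0
  Δ3: w1:0→1, w3:1→0
  Δ4: w4:0→1
  (4Δ to stable)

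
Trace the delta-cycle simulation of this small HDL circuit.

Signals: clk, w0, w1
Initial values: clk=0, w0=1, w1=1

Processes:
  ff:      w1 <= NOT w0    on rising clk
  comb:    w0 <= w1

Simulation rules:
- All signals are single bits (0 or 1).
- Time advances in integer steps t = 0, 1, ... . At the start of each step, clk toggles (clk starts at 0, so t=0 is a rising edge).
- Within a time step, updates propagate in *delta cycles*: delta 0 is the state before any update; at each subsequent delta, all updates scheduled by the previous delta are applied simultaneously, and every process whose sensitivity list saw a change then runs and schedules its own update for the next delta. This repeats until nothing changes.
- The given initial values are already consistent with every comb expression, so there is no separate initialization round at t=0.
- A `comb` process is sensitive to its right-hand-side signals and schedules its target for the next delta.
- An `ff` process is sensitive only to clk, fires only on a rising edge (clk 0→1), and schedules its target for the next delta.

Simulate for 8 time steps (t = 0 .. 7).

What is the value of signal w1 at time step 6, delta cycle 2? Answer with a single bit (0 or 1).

1

t0.Δ0 w1=1 clk=0 w0=1
t0.Δ1 w1=1 clk=1 w0=1
t0.Δ2 w1=0 clk=1 w0=1
t0.Δ3 w1=0 clk=1 w0=0
t1.Δ0 w1=0 clk=1 w0=0
t1.Δ1 w1=0 clk=0 w0=0
t2.Δ0 w1=0 clk=0 w0=0
t2.Δ1 w1=0 clk=1 w0=0
t2.Δ2 w1=1 clk=1 w0=0
t2.Δ3 w1=1 clk=1 w0=1
t3.Δ0 w1=1 clk=1 w0=1
t3.Δ1 w1=1 clk=0 w0=1
t4.Δ0 w1=1 clk=0 w0=1
t4.Δ1 w1=1 clk=1 w0=1
t4.Δ2 w1=0 clk=1 w0=1
t4.Δ3 w1=0 clk=1 w0=0
t5.Δ0 w1=0 clk=1 w0=0
t5.Δ1 w1=0 clk=0 w0=0
t6.Δ0 w1=0 clk=0 w0=0
t6.Δ1 w1=0 clk=1 w0=0
t6.Δ2 w1=1 clk=1 w0=0
t6.Δ3 w1=1 clk=1 w0=1
t7.Δ0 w1=1 clk=1 w0=1
t7.Δ1 w1=1 clk=0 w0=1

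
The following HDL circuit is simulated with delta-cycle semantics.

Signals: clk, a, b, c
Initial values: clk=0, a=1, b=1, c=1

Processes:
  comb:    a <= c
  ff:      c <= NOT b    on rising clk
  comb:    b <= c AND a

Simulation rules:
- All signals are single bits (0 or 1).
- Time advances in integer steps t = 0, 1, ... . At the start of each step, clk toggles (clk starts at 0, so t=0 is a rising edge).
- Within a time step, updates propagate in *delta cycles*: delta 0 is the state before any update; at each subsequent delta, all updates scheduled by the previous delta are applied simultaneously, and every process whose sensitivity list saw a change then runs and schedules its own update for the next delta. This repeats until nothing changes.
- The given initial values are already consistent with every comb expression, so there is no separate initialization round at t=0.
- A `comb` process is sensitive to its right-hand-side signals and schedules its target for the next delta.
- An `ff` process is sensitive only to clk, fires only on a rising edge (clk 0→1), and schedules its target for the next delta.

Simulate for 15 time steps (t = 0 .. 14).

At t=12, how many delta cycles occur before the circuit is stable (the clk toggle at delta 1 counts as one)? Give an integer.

3

t=0 Δ0: c=1 a=1 clk=0 b=1
  Δ1: clk:0→1
  Δ2: c:1→0
  Δ3: a:1→0, b:1→0
  (3Δ to stable)
t=1 Δ0: c=0 a=0 clk=1 b=0
  Δ1: clk:1→0
  (1Δ to stable)
t=2 Δ0: c=0 a=0 clk=0 b=0
  Δ1: clk:0→1
  Δ2: c:0→1
  Δ3: a:0→1
  Δ4: b:0→1
  (4Δ to stable)
t=3 Δ0: c=1 a=1 clk=1 b=1
  Δ1: clk:1→0
  (1Δ to stable)
t=4 Δ0: c=1 a=1 clk=0 b=1
  Δ1: clk:0→1
  Δ2: c:1→0
  Δ3: a:1→0, b:1→0
  (3Δ to stable)
t=5 Δ0: c=0 a=0 clk=1 b=0
  Δ1: clk:1→0
  (1Δ to stable)
t=6 Δ0: c=0 a=0 clk=0 b=0
  Δ1: clk:0→1
  Δ2: c:0→1
  Δ3: a:0→1
  Δ4: b:0→1
  (4Δ to stable)
t=7 Δ0: c=1 a=1 clk=1 b=1
  Δ1: clk:1→0
  (1Δ to stable)
t=8 Δ0: c=1 a=1 clk=0 b=1
  Δ1: clk:0→1
  Δ2: c:1→0
  Δ3: a:1→0, b:1→0
  (3Δ to stable)
t=9 Δ0: c=0 a=0 clk=1 b=0
  Δ1: clk:1→0
  (1Δ to stable)
t=10 Δ0: c=0 a=0 clk=0 b=0
  Δ1: clk:0→1
  Δ2: c:0→1
  Δ3: a:0→1
  Δ4: b:0→1
  (4Δ to stable)
t=11 Δ0: c=1 a=1 clk=1 b=1
  Δ1: clk:1→0
  (1Δ to stable)
t=12 Δ0: c=1 a=1 clk=0 b=1
  Δ1: clk:0→1
  Δ2: c:1→0
  Δ3: a:1→0, b:1→0
  (3Δ to stable)
t=13 Δ0: c=0 a=0 clk=1 b=0
  Δ1: clk:1→0
  (1Δ to stable)
t=14 Δ0: c=0 a=0 clk=0 b=0
  Δ1: clk:0→1
  Δ2: c:0→1
  Δ3: a:0→1
  Δ4: b:0→1
  (4Δ to stable)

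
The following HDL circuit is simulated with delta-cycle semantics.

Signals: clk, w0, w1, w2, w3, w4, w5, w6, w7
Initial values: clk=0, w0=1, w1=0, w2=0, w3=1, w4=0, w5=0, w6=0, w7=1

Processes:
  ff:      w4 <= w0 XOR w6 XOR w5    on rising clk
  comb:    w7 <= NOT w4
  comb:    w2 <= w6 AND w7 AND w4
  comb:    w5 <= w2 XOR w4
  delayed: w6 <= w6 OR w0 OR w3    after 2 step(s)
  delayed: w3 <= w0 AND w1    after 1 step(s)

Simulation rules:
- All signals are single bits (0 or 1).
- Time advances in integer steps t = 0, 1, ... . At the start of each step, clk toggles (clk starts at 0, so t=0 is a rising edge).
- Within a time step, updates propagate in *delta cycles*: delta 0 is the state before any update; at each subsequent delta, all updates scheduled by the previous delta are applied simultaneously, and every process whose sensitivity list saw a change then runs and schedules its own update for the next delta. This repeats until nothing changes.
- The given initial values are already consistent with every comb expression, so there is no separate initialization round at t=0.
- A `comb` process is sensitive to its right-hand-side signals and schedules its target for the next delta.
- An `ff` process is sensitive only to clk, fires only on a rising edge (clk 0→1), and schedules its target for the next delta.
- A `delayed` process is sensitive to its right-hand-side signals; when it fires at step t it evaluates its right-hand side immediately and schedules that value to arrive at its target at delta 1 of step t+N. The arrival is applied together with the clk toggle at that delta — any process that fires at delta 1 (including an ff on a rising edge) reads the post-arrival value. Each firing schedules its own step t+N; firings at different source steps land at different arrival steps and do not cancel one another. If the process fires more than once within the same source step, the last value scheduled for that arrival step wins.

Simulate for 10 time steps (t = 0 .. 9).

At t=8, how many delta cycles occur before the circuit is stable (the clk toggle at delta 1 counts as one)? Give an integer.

3

t0.Δ0 w5=0 w7=1 w1=0 w2=0 w6=0 clk=0 w0=1 w4=0 w3=1
t0.Δ1 w5=0 w7=1 w1=0 w2=0 w6=0 clk=1 w0=1 w4=0 w3=1
t0.Δ2 w5=0 w7=1 w1=0 w2=0 w6=0 clk=1 w0=1 w4=1 w3=1
t0.Δ3 w5=1 w7=0 w1=0 w2=0 w6=0 clk=1 w0=1 w4=1 w3=1
t1.Δ0 w5=1 w7=0 w1=0 w2=0 w6=0 clk=1 w0=1 w4=1 w3=1
t1.Δ1 w5=1 w7=0 w1=0 w2=0 w6=0 clk=0 w0=1 w4=1 w3=1
t2.Δ0 w5=1 w7=0 w1=0 w2=0 w6=0 clk=0 w0=1 w4=1 w3=1
t2.Δ1 w5=1 w7=0 w1=0 w2=0 w6=0 clk=1 w0=1 w4=1 w3=1
t2.Δ2 w5=1 w7=0 w1=0 w2=0 w6=0 clk=1 w0=1 w4=0 w3=1
t2.Δ3 w5=0 w7=1 w1=0 w2=0 w6=0 clk=1 w0=1 w4=0 w3=1
t3.Δ0 w5=0 w7=1 w1=0 w2=0 w6=0 clk=1 w0=1 w4=0 w3=1
t3.Δ1 w5=0 w7=1 w1=0 w2=0 w6=0 clk=0 w0=1 w4=0 w3=1
t4.Δ0 w5=0 w7=1 w1=0 w2=0 w6=0 clk=0 w0=1 w4=0 w3=1
t4.Δ1 w5=0 w7=1 w1=0 w2=0 w6=0 clk=1 w0=1 w4=0 w3=1
t4.Δ2 w5=0 w7=1 w1=0 w2=0 w6=0 clk=1 w0=1 w4=1 w3=1
t4.Δ3 w5=1 w7=0 w1=0 w2=0 w6=0 clk=1 w0=1 w4=1 w3=1
t5.Δ0 w5=1 w7=0 w1=0 w2=0 w6=0 clk=1 w0=1 w4=1 w3=1
t5.Δ1 w5=1 w7=0 w1=0 w2=0 w6=0 clk=0 w0=1 w4=1 w3=1
t6.Δ0 w5=1 w7=0 w1=0 w2=0 w6=0 clk=0 w0=1 w4=1 w3=1
t6.Δ1 w5=1 w7=0 w1=0 w2=0 w6=0 clk=1 w0=1 w4=1 w3=1
t6.Δ2 w5=1 w7=0 w1=0 w2=0 w6=0 clk=1 w0=1 w4=0 w3=1
t6.Δ3 w5=0 w7=1 w1=0 w2=0 w6=0 clk=1 w0=1 w4=0 w3=1
t7.Δ0 w5=0 w7=1 w1=0 w2=0 w6=0 clk=1 w0=1 w4=0 w3=1
t7.Δ1 w5=0 w7=1 w1=0 w2=0 w6=0 clk=0 w0=1 w4=0 w3=1
t8.Δ0 w5=0 w7=1 w1=0 w2=0 w6=0 clk=0 w0=1 w4=0 w3=1
t8.Δ1 w5=0 w7=1 w1=0 w2=0 w6=0 clk=1 w0=1 w4=0 w3=1
t8.Δ2 w5=0 w7=1 w1=0 w2=0 w6=0 clk=1 w0=1 w4=1 w3=1
t8.Δ3 w5=1 w7=0 w1=0 w2=0 w6=0 clk=1 w0=1 w4=1 w3=1
t9.Δ0 w5=1 w7=0 w1=0 w2=0 w6=0 clk=1 w0=1 w4=1 w3=1
t9.Δ1 w5=1 w7=0 w1=0 w2=0 w6=0 clk=0 w0=1 w4=1 w3=1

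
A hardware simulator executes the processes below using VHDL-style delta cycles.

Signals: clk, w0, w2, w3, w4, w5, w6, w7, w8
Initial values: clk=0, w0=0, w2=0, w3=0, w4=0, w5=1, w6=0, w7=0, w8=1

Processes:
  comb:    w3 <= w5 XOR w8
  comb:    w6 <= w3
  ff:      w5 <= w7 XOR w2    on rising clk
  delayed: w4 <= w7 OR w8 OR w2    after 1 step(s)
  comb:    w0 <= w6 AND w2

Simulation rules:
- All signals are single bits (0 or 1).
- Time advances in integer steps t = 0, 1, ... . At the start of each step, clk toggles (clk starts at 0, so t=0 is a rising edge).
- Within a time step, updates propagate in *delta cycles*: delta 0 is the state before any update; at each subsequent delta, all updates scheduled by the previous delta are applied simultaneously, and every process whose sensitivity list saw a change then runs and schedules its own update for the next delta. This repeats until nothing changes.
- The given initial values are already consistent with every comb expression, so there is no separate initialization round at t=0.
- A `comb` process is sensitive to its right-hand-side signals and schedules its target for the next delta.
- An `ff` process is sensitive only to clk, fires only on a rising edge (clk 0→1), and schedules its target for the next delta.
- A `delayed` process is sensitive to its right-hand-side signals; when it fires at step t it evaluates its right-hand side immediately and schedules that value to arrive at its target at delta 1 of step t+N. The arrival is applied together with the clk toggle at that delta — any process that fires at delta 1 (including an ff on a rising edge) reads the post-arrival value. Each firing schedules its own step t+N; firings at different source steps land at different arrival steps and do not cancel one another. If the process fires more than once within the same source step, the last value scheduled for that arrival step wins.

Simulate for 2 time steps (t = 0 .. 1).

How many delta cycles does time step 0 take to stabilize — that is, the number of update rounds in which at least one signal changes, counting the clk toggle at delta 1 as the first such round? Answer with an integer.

t0.Δ0 w8=1 w7=0 w0=0 w5=1 w2=0 w3=0 w6=0 w4=0 clk=0
t0.Δ1 w8=1 w7=0 w0=0 w5=1 w2=0 w3=0 w6=0 w4=0 clk=1
t0.Δ2 w8=1 w7=0 w0=0 w5=0 w2=0 w3=0 w6=0 w4=0 clk=1
t0.Δ3 w8=1 w7=0 w0=0 w5=0 w2=0 w3=1 w6=0 w4=0 clk=1
t0.Δ4 w8=1 w7=0 w0=0 w5=0 w2=0 w3=1 w6=1 w4=0 clk=1
t1.Δ0 w8=1 w7=0 w0=0 w5=0 w2=0 w3=1 w6=1 w4=0 clk=1
t1.Δ1 w8=1 w7=0 w0=0 w5=0 w2=0 w3=1 w6=1 w4=0 clk=0

4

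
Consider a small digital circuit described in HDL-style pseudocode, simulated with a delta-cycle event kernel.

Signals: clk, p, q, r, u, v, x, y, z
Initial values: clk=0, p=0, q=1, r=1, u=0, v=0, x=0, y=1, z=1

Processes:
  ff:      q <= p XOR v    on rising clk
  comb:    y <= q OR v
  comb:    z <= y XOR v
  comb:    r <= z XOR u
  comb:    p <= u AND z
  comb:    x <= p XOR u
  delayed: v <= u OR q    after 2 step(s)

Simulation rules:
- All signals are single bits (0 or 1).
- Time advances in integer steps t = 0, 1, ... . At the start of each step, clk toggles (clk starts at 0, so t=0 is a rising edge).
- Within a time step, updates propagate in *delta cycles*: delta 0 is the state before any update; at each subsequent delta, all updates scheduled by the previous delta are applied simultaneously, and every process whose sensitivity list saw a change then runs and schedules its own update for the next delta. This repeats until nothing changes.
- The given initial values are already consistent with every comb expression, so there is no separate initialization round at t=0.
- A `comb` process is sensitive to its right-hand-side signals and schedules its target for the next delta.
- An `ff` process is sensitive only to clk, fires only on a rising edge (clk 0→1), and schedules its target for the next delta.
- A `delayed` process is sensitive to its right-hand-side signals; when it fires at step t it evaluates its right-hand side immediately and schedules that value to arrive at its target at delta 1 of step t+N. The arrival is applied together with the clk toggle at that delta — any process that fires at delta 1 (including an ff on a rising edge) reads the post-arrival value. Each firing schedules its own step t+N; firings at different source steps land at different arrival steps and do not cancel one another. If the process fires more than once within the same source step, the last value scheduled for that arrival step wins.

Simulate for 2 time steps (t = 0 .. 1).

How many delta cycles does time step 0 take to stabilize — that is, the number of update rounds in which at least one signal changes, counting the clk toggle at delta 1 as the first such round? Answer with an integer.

t0.Δ0 y=1 z=1 r=1 q=1 v=0 u=0 p=0 clk=0 x=0
t0.Δ1 y=1 z=1 r=1 q=1 v=0 u=0 p=0 clk=1 x=0
t0.Δ2 y=1 z=1 r=1 q=0 v=0 u=0 p=0 clk=1 x=0
t0.Δ3 y=0 z=1 r=1 q=0 v=0 u=0 p=0 clk=1 x=0
t0.Δ4 y=0 z=0 r=1 q=0 v=0 u=0 p=0 clk=1 x=0
t0.Δ5 y=0 z=0 r=0 q=0 v=0 u=0 p=0 clk=1 x=0
t1.Δ0 y=0 z=0 r=0 q=0 v=0 u=0 p=0 clk=1 x=0
t1.Δ1 y=0 z=0 r=0 q=0 v=0 u=0 p=0 clk=0 x=0

5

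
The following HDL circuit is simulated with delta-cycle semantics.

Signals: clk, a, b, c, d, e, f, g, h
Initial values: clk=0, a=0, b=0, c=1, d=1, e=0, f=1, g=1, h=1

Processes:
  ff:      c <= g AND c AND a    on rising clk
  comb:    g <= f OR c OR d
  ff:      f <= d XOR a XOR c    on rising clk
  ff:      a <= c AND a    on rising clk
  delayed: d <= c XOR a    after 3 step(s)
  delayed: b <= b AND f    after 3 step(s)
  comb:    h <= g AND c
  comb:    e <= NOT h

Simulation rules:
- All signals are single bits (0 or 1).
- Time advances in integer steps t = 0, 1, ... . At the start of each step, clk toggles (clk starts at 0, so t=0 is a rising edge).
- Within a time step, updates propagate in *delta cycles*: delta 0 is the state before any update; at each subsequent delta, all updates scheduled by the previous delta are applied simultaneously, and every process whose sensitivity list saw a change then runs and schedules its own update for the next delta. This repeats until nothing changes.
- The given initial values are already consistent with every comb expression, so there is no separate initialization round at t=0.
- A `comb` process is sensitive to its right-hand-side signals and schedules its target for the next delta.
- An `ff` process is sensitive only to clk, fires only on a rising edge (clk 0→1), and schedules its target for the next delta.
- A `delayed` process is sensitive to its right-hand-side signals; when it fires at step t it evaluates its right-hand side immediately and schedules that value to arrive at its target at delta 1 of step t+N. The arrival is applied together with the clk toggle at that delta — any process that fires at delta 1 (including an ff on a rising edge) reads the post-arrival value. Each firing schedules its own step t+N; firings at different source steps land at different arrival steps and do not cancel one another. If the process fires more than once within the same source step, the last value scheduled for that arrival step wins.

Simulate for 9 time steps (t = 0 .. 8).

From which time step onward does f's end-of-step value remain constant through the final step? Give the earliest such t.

4

[bits: e,a,g,h,c,b,d,clk,f]
t=0: Δ0=001110101 Δ1=001110111 Δ2=001100110 Δ3=001000110 Δ4=101000110 | 4Δ
t=1: Δ0=101000110 Δ1=101000100 | 1Δ
t=2: Δ0=101000100 Δ1=101000110 Δ2=101000111 | 2Δ
t=3: Δ0=101000111 Δ1=101000001 | 1Δ
t=4: Δ0=101000001 Δ1=101000011 Δ2=101000010 Δ3=100000010 | 3Δ
t=5: Δ0=100000010 Δ1=100000000 | 1Δ
t=6: Δ0=100000000 Δ1=100000010 | 1Δ
t=7: Δ0=100000010 Δ1=100000000 | 1Δ
t=8: Δ0=100000000 Δ1=100000010 | 1Δ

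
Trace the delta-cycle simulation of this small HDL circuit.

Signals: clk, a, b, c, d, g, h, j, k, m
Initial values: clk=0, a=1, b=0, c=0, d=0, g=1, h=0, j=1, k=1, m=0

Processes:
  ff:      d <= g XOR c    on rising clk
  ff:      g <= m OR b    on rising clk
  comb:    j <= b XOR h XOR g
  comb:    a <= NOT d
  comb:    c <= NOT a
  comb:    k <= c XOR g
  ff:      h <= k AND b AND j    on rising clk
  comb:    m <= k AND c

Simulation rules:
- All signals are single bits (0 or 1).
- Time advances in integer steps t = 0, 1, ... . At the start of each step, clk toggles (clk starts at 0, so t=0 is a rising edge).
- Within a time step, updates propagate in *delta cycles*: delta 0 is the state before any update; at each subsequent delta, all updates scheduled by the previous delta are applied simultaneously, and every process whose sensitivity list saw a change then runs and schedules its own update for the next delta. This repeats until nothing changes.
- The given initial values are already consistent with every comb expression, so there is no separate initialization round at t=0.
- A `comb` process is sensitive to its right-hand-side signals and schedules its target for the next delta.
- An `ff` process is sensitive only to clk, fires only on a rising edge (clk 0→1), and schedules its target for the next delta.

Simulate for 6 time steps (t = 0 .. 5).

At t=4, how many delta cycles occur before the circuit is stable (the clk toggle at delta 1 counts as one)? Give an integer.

t=0 Δ0: b=0 c=0 clk=0 m=0 g=1 h=0 j=1 d=0 k=1 a=1
  Δ1: clk:0→1
  Δ2: g:1→0, d:0→1
  Δ3: j:1→0, k:1→0, a:1→0
  Δ4: c:0→1
  Δ5: k:0→1
  Δ6: m:0→1
  (6Δ to stable)
t=1 Δ0: b=0 c=1 clk=1 m=1 g=0 h=0 j=0 d=1 k=1 a=0
  Δ1: clk:1→0
  (1Δ to stable)
t=2 Δ0: b=0 c=1 clk=0 m=1 g=0 h=0 j=0 d=1 k=1 a=0
  Δ1: clk:0→1
  Δ2: g:0→1
  Δ3: j:0→1, k:1→0
  Δ4: m:1→0
  (4Δ to stable)
t=3 Δ0: b=0 c=1 clk=1 m=0 g=1 h=0 j=1 d=1 k=0 a=0
  Δ1: clk:1→0
  (1Δ to stable)
t=4 Δ0: b=0 c=1 clk=0 m=0 g=1 h=0 j=1 d=1 k=0 a=0
  Δ1: clk:0→1
  Δ2: g:1→0, d:1→0
  Δ3: j:1→0, k:0→1, a:0→1
  Δ4: c:1→0, m:0→1
  Δ5: m:1→0, k:1→0
  (5Δ to stable)
t=5 Δ0: b=0 c=0 clk=1 m=0 g=0 h=0 j=0 d=0 k=0 a=1
  Δ1: clk:1→0
  (1Δ to stable)

5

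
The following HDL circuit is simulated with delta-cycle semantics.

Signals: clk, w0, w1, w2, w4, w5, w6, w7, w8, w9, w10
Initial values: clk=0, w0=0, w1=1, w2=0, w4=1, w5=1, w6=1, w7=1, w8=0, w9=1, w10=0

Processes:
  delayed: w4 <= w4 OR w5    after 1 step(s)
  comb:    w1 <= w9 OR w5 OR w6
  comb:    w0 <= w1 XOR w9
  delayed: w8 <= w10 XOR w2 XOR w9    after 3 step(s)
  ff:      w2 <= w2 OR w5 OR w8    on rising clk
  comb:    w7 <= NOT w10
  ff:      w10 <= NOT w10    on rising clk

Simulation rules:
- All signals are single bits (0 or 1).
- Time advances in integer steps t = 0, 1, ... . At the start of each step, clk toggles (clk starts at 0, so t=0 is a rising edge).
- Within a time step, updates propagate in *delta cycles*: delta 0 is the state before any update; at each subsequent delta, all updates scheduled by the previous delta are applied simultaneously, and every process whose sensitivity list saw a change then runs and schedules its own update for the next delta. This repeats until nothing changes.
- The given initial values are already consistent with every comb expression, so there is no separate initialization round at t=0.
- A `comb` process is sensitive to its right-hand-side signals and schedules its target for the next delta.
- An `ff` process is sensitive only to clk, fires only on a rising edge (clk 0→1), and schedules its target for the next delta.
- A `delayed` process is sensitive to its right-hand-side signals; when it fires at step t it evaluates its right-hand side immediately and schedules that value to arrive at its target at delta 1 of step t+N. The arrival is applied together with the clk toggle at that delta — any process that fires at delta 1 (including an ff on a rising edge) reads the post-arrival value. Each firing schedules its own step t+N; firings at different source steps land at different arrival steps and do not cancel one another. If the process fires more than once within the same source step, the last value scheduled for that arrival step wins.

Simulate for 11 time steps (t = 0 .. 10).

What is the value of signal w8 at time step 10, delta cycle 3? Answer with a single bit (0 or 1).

0

t0.Δ0 w2=0 w0=0 clk=0 w6=1 w1=1 w9=1 w7=1 w8=0 w10=0 w5=1 w4=1
t0.Δ1 w2=0 w0=0 clk=1 w6=1 w1=1 w9=1 w7=1 w8=0 w10=0 w5=1 w4=1
t0.Δ2 w2=1 w0=0 clk=1 w6=1 w1=1 w9=1 w7=1 w8=0 w10=1 w5=1 w4=1
t0.Δ3 w2=1 w0=0 clk=1 w6=1 w1=1 w9=1 w7=0 w8=0 w10=1 w5=1 w4=1
t1.Δ0 w2=1 w0=0 clk=1 w6=1 w1=1 w9=1 w7=0 w8=0 w10=1 w5=1 w4=1
t1.Δ1 w2=1 w0=0 clk=0 w6=1 w1=1 w9=1 w7=0 w8=0 w10=1 w5=1 w4=1
t2.Δ0 w2=1 w0=0 clk=0 w6=1 w1=1 w9=1 w7=0 w8=0 w10=1 w5=1 w4=1
t2.Δ1 w2=1 w0=0 clk=1 w6=1 w1=1 w9=1 w7=0 w8=0 w10=1 w5=1 w4=1
t2.Δ2 w2=1 w0=0 clk=1 w6=1 w1=1 w9=1 w7=0 w8=0 w10=0 w5=1 w4=1
t2.Δ3 w2=1 w0=0 clk=1 w6=1 w1=1 w9=1 w7=1 w8=0 w10=0 w5=1 w4=1
t3.Δ0 w2=1 w0=0 clk=1 w6=1 w1=1 w9=1 w7=1 w8=0 w10=0 w5=1 w4=1
t3.Δ1 w2=1 w0=0 clk=0 w6=1 w1=1 w9=1 w7=1 w8=1 w10=0 w5=1 w4=1
t4.Δ0 w2=1 w0=0 clk=0 w6=1 w1=1 w9=1 w7=1 w8=1 w10=0 w5=1 w4=1
t4.Δ1 w2=1 w0=0 clk=1 w6=1 w1=1 w9=1 w7=1 w8=1 w10=0 w5=1 w4=1
t4.Δ2 w2=1 w0=0 clk=1 w6=1 w1=1 w9=1 w7=1 w8=1 w10=1 w5=1 w4=1
t4.Δ3 w2=1 w0=0 clk=1 w6=1 w1=1 w9=1 w7=0 w8=1 w10=1 w5=1 w4=1
t5.Δ0 w2=1 w0=0 clk=1 w6=1 w1=1 w9=1 w7=0 w8=1 w10=1 w5=1 w4=1
t5.Δ1 w2=1 w0=0 clk=0 w6=1 w1=1 w9=1 w7=0 w8=0 w10=1 w5=1 w4=1
t6.Δ0 w2=1 w0=0 clk=0 w6=1 w1=1 w9=1 w7=0 w8=0 w10=1 w5=1 w4=1
t6.Δ1 w2=1 w0=0 clk=1 w6=1 w1=1 w9=1 w7=0 w8=0 w10=1 w5=1 w4=1
t6.Δ2 w2=1 w0=0 clk=1 w6=1 w1=1 w9=1 w7=0 w8=0 w10=0 w5=1 w4=1
t6.Δ3 w2=1 w0=0 clk=1 w6=1 w1=1 w9=1 w7=1 w8=0 w10=0 w5=1 w4=1
t7.Δ0 w2=1 w0=0 clk=1 w6=1 w1=1 w9=1 w7=1 w8=0 w10=0 w5=1 w4=1
t7.Δ1 w2=1 w0=0 clk=0 w6=1 w1=1 w9=1 w7=1 w8=1 w10=0 w5=1 w4=1
t8.Δ0 w2=1 w0=0 clk=0 w6=1 w1=1 w9=1 w7=1 w8=1 w10=0 w5=1 w4=1
t8.Δ1 w2=1 w0=0 clk=1 w6=1 w1=1 w9=1 w7=1 w8=1 w10=0 w5=1 w4=1
t8.Δ2 w2=1 w0=0 clk=1 w6=1 w1=1 w9=1 w7=1 w8=1 w10=1 w5=1 w4=1
t8.Δ3 w2=1 w0=0 clk=1 w6=1 w1=1 w9=1 w7=0 w8=1 w10=1 w5=1 w4=1
t9.Δ0 w2=1 w0=0 clk=1 w6=1 w1=1 w9=1 w7=0 w8=1 w10=1 w5=1 w4=1
t9.Δ1 w2=1 w0=0 clk=0 w6=1 w1=1 w9=1 w7=0 w8=0 w10=1 w5=1 w4=1
t10.Δ0 w2=1 w0=0 clk=0 w6=1 w1=1 w9=1 w7=0 w8=0 w10=1 w5=1 w4=1
t10.Δ1 w2=1 w0=0 clk=1 w6=1 w1=1 w9=1 w7=0 w8=0 w10=1 w5=1 w4=1
t10.Δ2 w2=1 w0=0 clk=1 w6=1 w1=1 w9=1 w7=0 w8=0 w10=0 w5=1 w4=1
t10.Δ3 w2=1 w0=0 clk=1 w6=1 w1=1 w9=1 w7=1 w8=0 w10=0 w5=1 w4=1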